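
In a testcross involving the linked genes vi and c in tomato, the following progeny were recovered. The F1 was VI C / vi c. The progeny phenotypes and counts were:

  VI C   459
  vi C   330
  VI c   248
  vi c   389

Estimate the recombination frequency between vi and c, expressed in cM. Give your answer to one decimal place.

40.5 cM

The recombinant classes are VI c and vi C: 248 + 330 = 578.
Recombination frequency = 578/1426 = 0.4053 ≈ 40.5%, i.e. 40.5 cM.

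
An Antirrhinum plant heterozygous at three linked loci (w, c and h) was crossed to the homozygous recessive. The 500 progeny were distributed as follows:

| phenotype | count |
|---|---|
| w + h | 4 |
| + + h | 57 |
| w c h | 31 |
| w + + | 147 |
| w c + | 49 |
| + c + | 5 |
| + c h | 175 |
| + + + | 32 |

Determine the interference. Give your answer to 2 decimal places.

0.46

The two most frequent reciprocal classes, w + + and + c h, are the parental types, so the F1 was w + + / + c h.
The two rarest classes, w + h and + c +, are the double crossovers. Comparing them with the parentals, only the h allele has switched, so h is the middle locus and the order is w – h – c.
w–h: (63 + 9)/500 = 0.1440; h–c: (106 + 9)/500 = 0.2300.
Expected DCO frequency = 0.1440 × 0.2300 ≈ 0.03312; observed = 9/500 ≈ 0.01800.
Coefficient of coincidence = 0.01800/0.03312 ≈ 0.54; interference = 1 − 0.54 = 0.46.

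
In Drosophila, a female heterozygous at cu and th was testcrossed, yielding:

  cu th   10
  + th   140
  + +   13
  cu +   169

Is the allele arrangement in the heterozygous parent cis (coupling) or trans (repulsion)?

trans

The two most frequent classes are + th (140) and cu + (169); these are the parental (non-recombinant) types.
So the F1 carried + th on one chromosome and cu + on the other — the recessive alleles are on opposite chromosomes (trans / repulsion).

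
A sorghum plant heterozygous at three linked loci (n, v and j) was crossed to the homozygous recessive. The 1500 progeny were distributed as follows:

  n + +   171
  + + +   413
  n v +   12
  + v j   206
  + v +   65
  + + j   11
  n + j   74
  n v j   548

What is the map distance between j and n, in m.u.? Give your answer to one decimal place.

The two most frequent reciprocal classes, n v j and + + +, are the parental types, so the F1 was n v j / + + +.
The two rarest classes, n v + and + + j, are the double crossovers. Comparing them with the parentals, only the j allele has switched, so j is the middle locus and the order is n – j – v.
Crossovers in the n–j interval produce the single-crossover classes + v j and n + + (206 + 171 = 377) plus the double crossovers (23).
RF(n–j) = (377 + 23) / 1500 = 400/1500 = 0.2667 → 26.7 m.u.

26.7 m.u.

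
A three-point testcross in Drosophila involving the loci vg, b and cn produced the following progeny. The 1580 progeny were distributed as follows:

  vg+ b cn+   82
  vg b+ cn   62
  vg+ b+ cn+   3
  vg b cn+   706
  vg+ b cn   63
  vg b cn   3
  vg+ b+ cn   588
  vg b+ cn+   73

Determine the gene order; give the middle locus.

cn

The two most frequent reciprocal classes, vg b cn+ and vg+ b+ cn, are the parental types, so the F1 was vg b cn+ / vg+ b+ cn.
The two rarest classes, vg b cn and vg+ b+ cn+, are the double crossovers. Comparing them with the parentals, only the cn allele has switched, so cn is the middle locus and the order is vg – cn – b.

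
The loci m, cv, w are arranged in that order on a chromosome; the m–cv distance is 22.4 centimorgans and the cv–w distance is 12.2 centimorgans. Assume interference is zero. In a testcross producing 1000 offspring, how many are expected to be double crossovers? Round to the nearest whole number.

27

Map distances give recombination frequencies of 0.224 and 0.122 for the two intervals.
With no interference, expected double-crossover frequency = 0.224 × 0.122 = 0.02733.
Expected number = 0.02733 × 1000 = 27.33 ≈ 27.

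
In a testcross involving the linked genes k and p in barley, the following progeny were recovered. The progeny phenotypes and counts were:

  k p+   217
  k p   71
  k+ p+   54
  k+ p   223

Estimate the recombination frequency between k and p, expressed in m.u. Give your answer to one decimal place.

22.1 m.u.

The two most frequent classes, k+ p (223) and k p+ (217), are the parental types, so the F1 was k+ p / k p+.
The recombinant classes are k+ p+ and k p: 54 + 71 = 125.
Recombination frequency = 125/565 = 0.2212 ≈ 22.1%, i.e. 22.1 m.u.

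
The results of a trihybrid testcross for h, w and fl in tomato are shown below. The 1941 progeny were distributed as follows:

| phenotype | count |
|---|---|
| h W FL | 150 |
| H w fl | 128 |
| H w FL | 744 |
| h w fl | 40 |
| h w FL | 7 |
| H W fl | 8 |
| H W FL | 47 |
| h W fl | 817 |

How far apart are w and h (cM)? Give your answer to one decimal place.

5.3 cM

The two most frequent reciprocal classes, h W fl and H w FL, are the parental types, so the F1 was h W fl / H w FL.
The two rarest classes, H W fl and h w FL, are the double crossovers. Comparing them with the parentals, only the h allele has switched, so h is the middle locus and the order is fl – h – w.
Crossovers in the h–w interval produce the single-crossover classes h w fl and H W FL (40 + 47 = 87) plus the double crossovers (15).
RF(h–w) = (87 + 15) / 1941 = 102/1941 = 0.0526 → 5.3 cM.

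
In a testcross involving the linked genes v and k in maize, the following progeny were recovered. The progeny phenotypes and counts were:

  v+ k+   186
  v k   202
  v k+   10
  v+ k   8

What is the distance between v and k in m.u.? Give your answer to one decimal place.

4.4 m.u.

The two most frequent classes, v+ k+ (186) and v k (202), are the parental types, so the F1 was v+ k+ / v k.
The recombinant classes are v+ k and v k+: 8 + 10 = 18.
Recombination frequency = 18/406 = 0.0443 ≈ 4.4%, i.e. 4.4 m.u.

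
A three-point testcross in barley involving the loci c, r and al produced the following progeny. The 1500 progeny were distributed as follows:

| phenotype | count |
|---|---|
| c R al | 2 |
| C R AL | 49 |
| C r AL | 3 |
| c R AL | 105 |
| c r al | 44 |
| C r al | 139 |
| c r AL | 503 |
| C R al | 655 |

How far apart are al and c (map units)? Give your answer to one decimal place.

6.5 map units

The two most frequent reciprocal classes, c r AL and C R al, are the parental types, so the F1 was c r AL / C R al.
The two rarest classes, C r AL and c R al, are the double crossovers. Comparing them with the parentals, only the c allele has switched, so c is the middle locus and the order is al – c – r.
Crossovers in the al–c interval produce the single-crossover classes c r al and C R AL (44 + 49 = 93) plus the double crossovers (5).
RF(al–c) = (93 + 5) / 1500 = 98/1500 = 0.0653 → 6.5 map units.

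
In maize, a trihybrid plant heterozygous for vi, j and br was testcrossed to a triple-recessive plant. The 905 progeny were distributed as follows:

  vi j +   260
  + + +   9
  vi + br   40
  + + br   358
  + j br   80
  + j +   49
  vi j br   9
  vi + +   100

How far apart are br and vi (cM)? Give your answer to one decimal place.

The two most frequent reciprocal classes, vi j + and + + br, are the parental types, so the F1 was vi j + / + + br.
The two rarest classes, vi j br and + + +, are the double crossovers. Comparing them with the parentals, only the br allele has switched, so br is the middle locus and the order is j – br – vi.
Crossovers in the br–vi interval produce the single-crossover classes + j + and vi + br (49 + 40 = 89) plus the double crossovers (18).
RF(br–vi) = (89 + 18) / 905 = 107/905 = 0.1182 → 11.8 cM.

11.8 cM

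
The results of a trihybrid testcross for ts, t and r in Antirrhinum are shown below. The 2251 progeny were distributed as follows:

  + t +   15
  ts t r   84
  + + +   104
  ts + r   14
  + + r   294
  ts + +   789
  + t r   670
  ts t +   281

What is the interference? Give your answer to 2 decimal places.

The two most frequent reciprocal classes, ts + + and + t r, are the parental types, so the F1 was ts + + / + t r.
The two rarest classes, ts + r and + t +, are the double crossovers. Comparing them with the parentals, only the r allele has switched, so r is the middle locus and the order is ts – r – t.
ts–r: (188 + 29)/2251 = 0.0964; r–t: (575 + 29)/2251 = 0.2683.
Expected DCO frequency = 0.0964 × 0.2683 ≈ 0.02586; observed = 29/2251 ≈ 0.01288.
Coefficient of coincidence = 0.01288/0.02586 ≈ 0.50; interference = 1 − 0.50 = 0.50.

0.50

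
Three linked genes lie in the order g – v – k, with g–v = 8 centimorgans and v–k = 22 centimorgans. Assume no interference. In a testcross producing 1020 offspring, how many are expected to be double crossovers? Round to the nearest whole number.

Map distances give recombination frequencies of 0.080 and 0.220 for the two intervals.
With no interference, expected double-crossover frequency = 0.080 × 0.220 = 0.01760.
Expected number = 0.01760 × 1020 = 17.95 ≈ 18.

18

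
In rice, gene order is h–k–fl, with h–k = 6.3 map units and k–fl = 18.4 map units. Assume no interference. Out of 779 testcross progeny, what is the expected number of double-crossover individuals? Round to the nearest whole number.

Map distances give recombination frequencies of 0.063 and 0.184 for the two intervals.
With no interference, expected double-crossover frequency = 0.063 × 0.184 = 0.01159.
Expected number = 0.01159 × 779 = 9.03 ≈ 9.

9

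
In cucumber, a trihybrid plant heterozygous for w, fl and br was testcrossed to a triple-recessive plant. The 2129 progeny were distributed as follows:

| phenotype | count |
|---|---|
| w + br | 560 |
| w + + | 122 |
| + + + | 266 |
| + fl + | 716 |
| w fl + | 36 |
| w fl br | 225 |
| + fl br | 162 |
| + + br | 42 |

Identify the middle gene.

The two most frequent reciprocal classes, w + br and + fl +, are the parental types, so the F1 was w + br / + fl +.
The two rarest classes, + + br and w fl +, are the double crossovers. Comparing them with the parentals, only the w allele has switched, so w is the middle locus and the order is fl – w – br.

w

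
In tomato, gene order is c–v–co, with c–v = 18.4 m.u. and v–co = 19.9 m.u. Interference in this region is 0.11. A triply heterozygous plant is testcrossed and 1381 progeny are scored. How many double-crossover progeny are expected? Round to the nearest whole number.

Map distances give recombination frequencies of 0.184 and 0.199 for the two intervals.
With interference 0.11 (so coincidence = 0.89), expected double-crossover frequency = 0.184 × 0.199 × 0.89 = 0.03259.
Expected number = 0.03259 × 1381 = 45.00 ≈ 45.

45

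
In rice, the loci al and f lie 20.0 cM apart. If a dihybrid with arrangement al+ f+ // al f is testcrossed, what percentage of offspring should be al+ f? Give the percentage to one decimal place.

10.0%

A map distance of 20.0 cM corresponds to a recombination frequency of 0.200.
The F1 is al+ f+ / al f, so al+ f is a recombinant gamete class with expected frequency r/2 = 0.200/2 = 0.1000.
That is 0.1000 = 10.0% of the progeny.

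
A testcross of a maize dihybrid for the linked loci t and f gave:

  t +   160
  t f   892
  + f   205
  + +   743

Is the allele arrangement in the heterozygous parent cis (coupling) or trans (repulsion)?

cis

The two most frequent classes are + + (743) and t f (892); these are the parental (non-recombinant) types.
So the F1 carried + + on one chromosome and t f on the other — the recessive alleles are on the same chromosome (cis / coupling).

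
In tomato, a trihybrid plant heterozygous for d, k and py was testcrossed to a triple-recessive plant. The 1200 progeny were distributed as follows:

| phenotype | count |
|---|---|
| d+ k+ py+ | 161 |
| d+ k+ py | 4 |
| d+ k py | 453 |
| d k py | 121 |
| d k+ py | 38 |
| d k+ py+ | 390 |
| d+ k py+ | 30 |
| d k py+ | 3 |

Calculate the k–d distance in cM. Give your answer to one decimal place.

24.1 cM

The two most frequent reciprocal classes, d+ k py and d k+ py+, are the parental types, so the F1 was d+ k py / d k+ py+.
The two rarest classes, d+ k+ py and d k py+, are the double crossovers. Comparing them with the parentals, only the k allele has switched, so k is the middle locus and the order is d – k – py.
Crossovers in the d–k interval produce the single-crossover classes d k py and d+ k+ py+ (121 + 161 = 282) plus the double crossovers (7).
RF(d–k) = (282 + 7) / 1200 = 289/1200 = 0.2408 → 24.1 cM.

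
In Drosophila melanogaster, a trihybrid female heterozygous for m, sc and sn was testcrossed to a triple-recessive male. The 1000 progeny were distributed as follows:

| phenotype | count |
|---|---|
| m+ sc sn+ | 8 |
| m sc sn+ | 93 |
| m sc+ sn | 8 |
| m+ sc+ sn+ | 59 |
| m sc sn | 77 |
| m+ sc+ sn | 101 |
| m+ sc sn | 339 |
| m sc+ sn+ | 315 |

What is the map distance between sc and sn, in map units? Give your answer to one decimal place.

The two most frequent reciprocal classes, m sc+ sn+ and m+ sc sn, are the parental types, so the F1 was m sc+ sn+ / m+ sc sn.
The two rarest classes, m sc+ sn and m+ sc sn+, are the double crossovers. Comparing them with the parentals, only the sn allele has switched, so sn is the middle locus and the order is sc – sn – m.
Crossovers in the sc–sn interval produce the single-crossover classes m sc sn+ and m+ sc+ sn (93 + 101 = 194) plus the double crossovers (16).
RF(sc–sn) = (194 + 16) / 1000 = 210/1000 = 0.2100 → 21.0 map units.

21.0 map units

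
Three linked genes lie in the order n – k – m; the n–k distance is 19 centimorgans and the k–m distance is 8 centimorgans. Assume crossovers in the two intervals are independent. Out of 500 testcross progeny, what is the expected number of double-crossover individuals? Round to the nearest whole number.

8

Map distances give recombination frequencies of 0.190 and 0.080 for the two intervals.
With no interference, expected double-crossover frequency = 0.190 × 0.080 = 0.01520.
Expected number = 0.01520 × 500 = 7.60 ≈ 8.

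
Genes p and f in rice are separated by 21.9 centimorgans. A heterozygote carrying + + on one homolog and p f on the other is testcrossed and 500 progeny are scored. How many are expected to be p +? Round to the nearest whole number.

A map distance of 21.9 centimorgans corresponds to a recombination frequency of 0.219.
The F1 is + + / p f, so p + is a recombinant gamete class with expected frequency r/2 = 0.219/2 = 0.1095.
Expected number = 0.1095 × 500 = 54.75 ≈ 55.

55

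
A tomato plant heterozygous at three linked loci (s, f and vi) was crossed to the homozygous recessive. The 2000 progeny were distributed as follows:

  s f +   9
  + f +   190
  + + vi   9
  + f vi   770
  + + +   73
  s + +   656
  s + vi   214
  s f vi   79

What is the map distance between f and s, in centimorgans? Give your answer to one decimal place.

8.5 centimorgans

The two most frequent reciprocal classes, + f vi and s + +, are the parental types, so the F1 was + f vi / s + +.
The two rarest classes, + + vi and s f +, are the double crossovers. Comparing them with the parentals, only the f allele has switched, so f is the middle locus and the order is vi – f – s.
Crossovers in the f–s interval produce the single-crossover classes s f vi and + + + (79 + 73 = 152) plus the double crossovers (18).
RF(f–s) = (152 + 18) / 2000 = 170/2000 = 0.0850 → 8.5 centimorgans.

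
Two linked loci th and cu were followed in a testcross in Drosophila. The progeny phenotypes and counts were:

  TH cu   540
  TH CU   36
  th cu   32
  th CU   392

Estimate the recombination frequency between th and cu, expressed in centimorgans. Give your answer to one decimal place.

6.8 centimorgans

The two most frequent classes, TH cu (540) and th CU (392), are the parental types, so the F1 was TH cu / th CU.
The recombinant classes are TH CU and th cu: 36 + 32 = 68.
Recombination frequency = 68/1000 = 0.0680 ≈ 6.8%, i.e. 6.8 centimorgans.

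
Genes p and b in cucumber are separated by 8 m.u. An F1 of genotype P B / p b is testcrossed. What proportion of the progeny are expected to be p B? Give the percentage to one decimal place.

4.0%

A map distance of 8 m.u. corresponds to a recombination frequency of 0.080.
The F1 is P B / p b, so p B is a recombinant gamete class with expected frequency r/2 = 0.080/2 = 0.0400.
That is 0.0400 = 4.0% of the progeny.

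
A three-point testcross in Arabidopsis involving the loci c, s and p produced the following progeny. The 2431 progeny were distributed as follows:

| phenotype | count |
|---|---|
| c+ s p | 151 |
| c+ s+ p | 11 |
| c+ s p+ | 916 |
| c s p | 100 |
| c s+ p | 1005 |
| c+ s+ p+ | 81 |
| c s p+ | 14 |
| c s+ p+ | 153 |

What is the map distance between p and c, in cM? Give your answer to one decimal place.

13.5 cM

The two most frequent reciprocal classes, c+ s p+ and c s+ p, are the parental types, so the F1 was c+ s p+ / c s+ p.
The two rarest classes, c s p+ and c+ s+ p, are the double crossovers. Comparing them with the parentals, only the c allele has switched, so c is the middle locus and the order is p – c – s.
Crossovers in the p–c interval produce the single-crossover classes c+ s p and c s+ p+ (151 + 153 = 304) plus the double crossovers (25).
RF(p–c) = (304 + 25) / 2431 = 329/2431 = 0.1353 → 13.5 cM.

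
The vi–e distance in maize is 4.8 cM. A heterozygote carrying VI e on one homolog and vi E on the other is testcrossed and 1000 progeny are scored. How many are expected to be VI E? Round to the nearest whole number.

24

A map distance of 4.8 cM corresponds to a recombination frequency of 0.048.
The F1 is VI e / vi E, so VI E is a recombinant gamete class with expected frequency r/2 = 0.048/2 = 0.0240.
Expected number = 0.0240 × 1000 = 24.00 ≈ 24.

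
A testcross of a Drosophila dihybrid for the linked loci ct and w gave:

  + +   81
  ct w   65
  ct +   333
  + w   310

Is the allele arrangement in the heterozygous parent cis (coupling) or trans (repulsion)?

The two most frequent classes are + w (310) and ct + (333); these are the parental (non-recombinant) types.
So the F1 carried + w on one chromosome and ct + on the other — the recessive alleles are on opposite chromosomes (trans / repulsion).

trans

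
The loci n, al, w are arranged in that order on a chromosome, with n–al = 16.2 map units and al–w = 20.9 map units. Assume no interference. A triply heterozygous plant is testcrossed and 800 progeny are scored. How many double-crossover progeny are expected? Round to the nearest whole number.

Map distances give recombination frequencies of 0.162 and 0.209 for the two intervals.
With no interference, expected double-crossover frequency = 0.162 × 0.209 = 0.03386.
Expected number = 0.03386 × 800 = 27.09 ≈ 27.

27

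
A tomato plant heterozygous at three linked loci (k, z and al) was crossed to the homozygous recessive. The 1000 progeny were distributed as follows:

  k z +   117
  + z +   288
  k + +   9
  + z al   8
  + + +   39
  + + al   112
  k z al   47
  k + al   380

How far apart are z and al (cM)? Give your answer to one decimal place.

10.3 cM

The two most frequent reciprocal classes, k + al and + z +, are the parental types, so the F1 was k + al / + z +.
The two rarest classes, k + + and + z al, are the double crossovers. Comparing them with the parentals, only the al allele has switched, so al is the middle locus and the order is k – al – z.
Crossovers in the al–z interval produce the single-crossover classes k z al and + + + (47 + 39 = 86) plus the double crossovers (17).
RF(al–z) = (86 + 17) / 1000 = 103/1000 = 0.1030 → 10.3 cM.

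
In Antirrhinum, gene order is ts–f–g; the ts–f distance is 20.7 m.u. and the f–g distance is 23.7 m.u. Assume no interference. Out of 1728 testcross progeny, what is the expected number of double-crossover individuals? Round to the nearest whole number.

85

Map distances give recombination frequencies of 0.207 and 0.237 for the two intervals.
With no interference, expected double-crossover frequency = 0.207 × 0.237 = 0.04906.
Expected number = 0.04906 × 1728 = 84.77 ≈ 85.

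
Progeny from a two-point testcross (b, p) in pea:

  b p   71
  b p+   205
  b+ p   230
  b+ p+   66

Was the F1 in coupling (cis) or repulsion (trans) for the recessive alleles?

The two most frequent classes are b+ p (230) and b p+ (205); these are the parental (non-recombinant) types.
So the F1 carried b+ p on one chromosome and b p+ on the other — the recessive alleles are on opposite chromosomes (trans / repulsion).

trans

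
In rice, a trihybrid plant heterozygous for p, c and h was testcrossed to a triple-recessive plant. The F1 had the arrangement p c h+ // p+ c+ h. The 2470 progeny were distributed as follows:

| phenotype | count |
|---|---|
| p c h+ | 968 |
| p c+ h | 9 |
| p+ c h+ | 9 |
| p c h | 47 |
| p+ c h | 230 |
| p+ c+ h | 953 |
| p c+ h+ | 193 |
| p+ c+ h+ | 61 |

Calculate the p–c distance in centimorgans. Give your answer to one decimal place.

17.9 centimorgans

The two rarest classes, p+ c h+ and p c+ h, are the double crossovers. Comparing them with the parentals, only the p allele has switched, so p is the middle locus and the order is c – p – h.
Crossovers in the c–p interval produce the single-crossover classes p c+ h+ and p+ c h (193 + 230 = 423) plus the double crossovers (18).
RF(c–p) = (423 + 18) / 2470 = 441/2470 = 0.1785 → 17.9 centimorgans.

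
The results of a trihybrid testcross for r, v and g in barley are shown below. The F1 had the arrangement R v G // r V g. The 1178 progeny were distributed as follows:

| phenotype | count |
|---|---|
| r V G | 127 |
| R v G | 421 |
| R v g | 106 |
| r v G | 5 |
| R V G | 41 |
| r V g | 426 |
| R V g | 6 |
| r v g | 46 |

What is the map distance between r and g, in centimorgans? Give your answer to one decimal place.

The two rarest classes, r v G and R V g, are the double crossovers. Comparing them with the parentals, only the r allele has switched, so r is the middle locus and the order is g – r – v.
Crossovers in the g–r interval produce the single-crossover classes R v g and r V G (106 + 127 = 233) plus the double crossovers (11).
RF(g–r) = (233 + 11) / 1178 = 244/1178 = 0.2071 → 20.7 centimorgans.

20.7 centimorgans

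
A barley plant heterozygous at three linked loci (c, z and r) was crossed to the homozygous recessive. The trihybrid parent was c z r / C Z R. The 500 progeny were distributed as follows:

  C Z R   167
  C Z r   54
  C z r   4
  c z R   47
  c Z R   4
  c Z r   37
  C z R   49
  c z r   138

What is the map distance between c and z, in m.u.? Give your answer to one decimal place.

18.8 m.u.

The two rarest classes, C z r and c Z R, are the double crossovers. Comparing them with the parentals, only the c allele has switched, so c is the middle locus and the order is z – c – r.
Crossovers in the z–c interval produce the single-crossover classes c Z r and C z R (37 + 49 = 86) plus the double crossovers (8).
RF(z–c) = (86 + 8) / 500 = 94/500 = 0.1880 → 18.8 m.u.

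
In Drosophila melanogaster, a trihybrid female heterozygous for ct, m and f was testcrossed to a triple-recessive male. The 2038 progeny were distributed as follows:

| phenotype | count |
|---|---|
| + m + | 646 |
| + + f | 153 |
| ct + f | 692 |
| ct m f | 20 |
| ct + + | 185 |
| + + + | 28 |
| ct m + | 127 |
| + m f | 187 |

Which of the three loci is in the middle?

m

The two most frequent reciprocal classes, ct + f and + m +, are the parental types, so the F1 was ct + f / + m +.
The two rarest classes, ct m f and + + +, are the double crossovers. Comparing them with the parentals, only the m allele has switched, so m is the middle locus and the order is f – m – ct.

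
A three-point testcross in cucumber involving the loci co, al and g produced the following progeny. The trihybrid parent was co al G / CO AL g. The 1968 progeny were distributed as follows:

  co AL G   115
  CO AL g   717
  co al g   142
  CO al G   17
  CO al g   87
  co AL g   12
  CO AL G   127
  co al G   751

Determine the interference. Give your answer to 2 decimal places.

0.17

The two rarest classes, CO al G and co AL g, are the double crossovers. Comparing them with the parentals, only the co allele has switched, so co is the middle locus and the order is g – co – al.
g–co: (269 + 29)/1968 = 0.1514; co–al: (202 + 29)/1968 = 0.1174.
Expected DCO frequency = 0.1514 × 0.1174 ≈ 0.01777; observed = 29/1968 ≈ 0.01474.
Coefficient of coincidence = 0.01474/0.01777 ≈ 0.83; interference = 1 − 0.83 = 0.17.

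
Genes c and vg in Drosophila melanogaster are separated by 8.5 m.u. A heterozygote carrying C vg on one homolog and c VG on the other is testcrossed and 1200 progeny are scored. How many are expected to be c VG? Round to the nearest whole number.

549

A map distance of 8.5 m.u. corresponds to a recombination frequency of 0.085.
The F1 is C vg / c VG, so c VG is a parental gamete class with expected frequency (1 − r)/2 = 0.915/2 = 0.4575.
Expected number = 0.4575 × 1200 = 549.00 ≈ 549.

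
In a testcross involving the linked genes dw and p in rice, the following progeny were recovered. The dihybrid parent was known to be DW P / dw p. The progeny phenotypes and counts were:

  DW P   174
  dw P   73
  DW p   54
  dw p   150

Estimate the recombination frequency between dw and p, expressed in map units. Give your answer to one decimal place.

28.2 map units

The recombinant classes are DW p and dw P: 54 + 73 = 127.
Recombination frequency = 127/451 = 0.2816 ≈ 28.2%, i.e. 28.2 map units.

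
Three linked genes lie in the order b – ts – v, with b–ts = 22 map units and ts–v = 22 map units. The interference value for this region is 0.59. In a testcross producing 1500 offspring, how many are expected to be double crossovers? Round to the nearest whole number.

30

Map distances give recombination frequencies of 0.220 and 0.220 for the two intervals.
With interference 0.59 (so coincidence = 0.41), expected double-crossover frequency = 0.220 × 0.220 × 0.41 = 0.01984.
Expected number = 0.01984 × 1500 = 29.77 ≈ 30.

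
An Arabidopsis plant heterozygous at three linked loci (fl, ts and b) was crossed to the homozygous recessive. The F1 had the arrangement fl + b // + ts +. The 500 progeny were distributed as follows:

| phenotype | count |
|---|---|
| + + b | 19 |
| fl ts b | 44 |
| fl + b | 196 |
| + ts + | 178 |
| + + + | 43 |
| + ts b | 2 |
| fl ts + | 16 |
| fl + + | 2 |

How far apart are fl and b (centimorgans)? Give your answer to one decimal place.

7.8 centimorgans

The two rarest classes, fl + + and + ts b, are the double crossovers. Comparing them with the parentals, only the b allele has switched, so b is the middle locus and the order is ts – b – fl.
Crossovers in the b–fl interval produce the single-crossover classes + + b and fl ts + (19 + 16 = 35) plus the double crossovers (4).
RF(b–fl) = (35 + 4) / 500 = 39/500 = 0.0780 → 7.8 centimorgans.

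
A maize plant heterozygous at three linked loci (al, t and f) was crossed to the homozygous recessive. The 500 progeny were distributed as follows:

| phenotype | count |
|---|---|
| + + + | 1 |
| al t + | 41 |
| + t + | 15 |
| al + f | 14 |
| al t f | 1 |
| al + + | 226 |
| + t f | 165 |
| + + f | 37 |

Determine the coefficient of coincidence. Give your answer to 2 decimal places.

The two most frequent reciprocal classes, + t f and al + +, are the parental types, so the F1 was + t f / al + +.
The two rarest classes, al t f and + + +, are the double crossovers. Comparing them with the parentals, only the al allele has switched, so al is the middle locus and the order is f – al – t.
f–al: (29 + 2)/500 = 0.0620; al–t: (78 + 2)/500 = 0.1600.
Expected DCO frequency = 0.0620 × 0.1600 ≈ 0.00992; observed = 2/500 ≈ 0.00400.
Coefficient of coincidence = 0.00400/0.00992 ≈ 0.40.

0.40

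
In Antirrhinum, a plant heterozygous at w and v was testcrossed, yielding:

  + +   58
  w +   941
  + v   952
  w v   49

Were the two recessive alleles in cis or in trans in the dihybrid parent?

The two most frequent classes are + v (952) and w + (941); these are the parental (non-recombinant) types.
So the F1 carried + v on one chromosome and w + on the other — the recessive alleles are on opposite chromosomes (trans / repulsion).

trans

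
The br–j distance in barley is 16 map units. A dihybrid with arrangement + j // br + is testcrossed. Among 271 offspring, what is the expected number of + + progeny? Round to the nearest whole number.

A map distance of 16 map units corresponds to a recombination frequency of 0.160.
The F1 is + j / br +, so + + is a recombinant gamete class with expected frequency r/2 = 0.160/2 = 0.0800.
Expected number = 0.0800 × 271 = 21.68 ≈ 22.

22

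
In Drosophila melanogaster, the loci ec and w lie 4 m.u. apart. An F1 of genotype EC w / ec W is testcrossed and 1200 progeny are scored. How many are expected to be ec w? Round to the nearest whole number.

24

A map distance of 4 m.u. corresponds to a recombination frequency of 0.040.
The F1 is EC w / ec W, so ec w is a recombinant gamete class with expected frequency r/2 = 0.040/2 = 0.0200.
Expected number = 0.0200 × 1200 = 24.00 ≈ 24.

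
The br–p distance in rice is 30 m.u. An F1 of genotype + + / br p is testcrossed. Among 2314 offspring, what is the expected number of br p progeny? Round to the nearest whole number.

A map distance of 30 m.u. corresponds to a recombination frequency of 0.300.
The F1 is + + / br p, so br p is a parental gamete class with expected frequency (1 − r)/2 = 0.700/2 = 0.3500.
Expected number = 0.3500 × 2314 = 809.90 ≈ 810.

810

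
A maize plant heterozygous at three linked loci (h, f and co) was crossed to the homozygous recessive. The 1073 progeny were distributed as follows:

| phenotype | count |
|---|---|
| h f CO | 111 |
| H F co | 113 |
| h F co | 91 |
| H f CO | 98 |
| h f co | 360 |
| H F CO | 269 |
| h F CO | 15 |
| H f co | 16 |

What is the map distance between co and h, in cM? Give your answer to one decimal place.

23.8 cM

The two most frequent reciprocal classes, H F CO and h f co, are the parental types, so the F1 was H F CO / h f co.
The two rarest classes, h F CO and H f co, are the double crossovers. Comparing them with the parentals, only the h allele has switched, so h is the middle locus and the order is f – h – co.
Crossovers in the h–co interval produce the single-crossover classes H F co and h f CO (113 + 111 = 224) plus the double crossovers (31).
RF(h–co) = (224 + 31) / 1073 = 255/1073 = 0.2377 → 23.8 cM.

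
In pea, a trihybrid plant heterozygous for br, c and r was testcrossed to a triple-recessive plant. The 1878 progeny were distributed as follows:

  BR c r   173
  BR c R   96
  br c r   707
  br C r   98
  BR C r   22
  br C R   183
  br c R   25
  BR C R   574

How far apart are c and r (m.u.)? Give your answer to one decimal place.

12.8 m.u.

The two most frequent reciprocal classes, BR C R and br c r, are the parental types, so the F1 was BR C R / br c r.
The two rarest classes, BR C r and br c R, are the double crossovers. Comparing them with the parentals, only the r allele has switched, so r is the middle locus and the order is c – r – br.
Crossovers in the c–r interval produce the single-crossover classes BR c R and br C r (96 + 98 = 194) plus the double crossovers (47).
RF(c–r) = (194 + 47) / 1878 = 241/1878 = 0.1283 → 12.8 m.u.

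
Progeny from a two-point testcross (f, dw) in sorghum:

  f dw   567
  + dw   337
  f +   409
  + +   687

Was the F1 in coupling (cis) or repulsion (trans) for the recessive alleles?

The two most frequent classes are + + (687) and f dw (567); these are the parental (non-recombinant) types.
So the F1 carried + + on one chromosome and f dw on the other — the recessive alleles are on the same chromosome (cis / coupling).

cis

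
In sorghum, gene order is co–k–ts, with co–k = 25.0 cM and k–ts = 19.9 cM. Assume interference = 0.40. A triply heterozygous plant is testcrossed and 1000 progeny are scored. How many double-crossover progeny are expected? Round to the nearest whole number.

Map distances give recombination frequencies of 0.250 and 0.199 for the two intervals.
With interference 0.40 (so coincidence = 0.60), expected double-crossover frequency = 0.250 × 0.199 × 0.60 = 0.02985.
Expected number = 0.02985 × 1000 = 29.85 ≈ 30.

30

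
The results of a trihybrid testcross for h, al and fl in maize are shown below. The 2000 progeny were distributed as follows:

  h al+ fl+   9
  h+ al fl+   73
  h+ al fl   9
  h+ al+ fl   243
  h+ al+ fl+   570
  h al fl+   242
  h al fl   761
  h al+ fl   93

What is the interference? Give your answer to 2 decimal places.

The two most frequent reciprocal classes, h+ al+ fl+ and h al fl, are the parental types, so the F1 was h+ al+ fl+ / h al fl.
The two rarest classes, h al+ fl+ and h+ al fl, are the double crossovers. Comparing them with the parentals, only the h allele has switched, so h is the middle locus and the order is al – h – fl.
al–h: (166 + 18)/2000 = 0.0920; h–fl: (485 + 18)/2000 = 0.2515.
Expected DCO frequency = 0.0920 × 0.2515 ≈ 0.02314; observed = 18/2000 ≈ 0.00900.
Coefficient of coincidence = 0.00900/0.02314 ≈ 0.39; interference = 1 − 0.39 = 0.61.

0.61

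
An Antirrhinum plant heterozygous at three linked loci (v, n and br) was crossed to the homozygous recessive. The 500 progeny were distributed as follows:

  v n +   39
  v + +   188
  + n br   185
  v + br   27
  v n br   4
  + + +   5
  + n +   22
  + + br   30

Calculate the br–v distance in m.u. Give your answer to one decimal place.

The two most frequent reciprocal classes, v + + and + n br, are the parental types, so the F1 was v + + / + n br.
The two rarest classes, + + + and v n br, are the double crossovers. Comparing them with the parentals, only the v allele has switched, so v is the middle locus and the order is br – v – n.
Crossovers in the br–v interval produce the single-crossover classes v + br and + n + (27 + 22 = 49) plus the double crossovers (9).
RF(br–v) = (49 + 9) / 500 = 58/500 = 0.1160 → 11.6 m.u.

11.6 m.u.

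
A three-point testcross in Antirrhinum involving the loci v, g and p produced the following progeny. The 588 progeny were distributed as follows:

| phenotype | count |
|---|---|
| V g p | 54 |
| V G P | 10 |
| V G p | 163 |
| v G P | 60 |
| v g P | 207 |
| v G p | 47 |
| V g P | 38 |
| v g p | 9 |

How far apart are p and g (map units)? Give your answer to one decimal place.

The two most frequent reciprocal classes, v g P and V G p, are the parental types, so the F1 was v g P / V G p.
The two rarest classes, v g p and V G P, are the double crossovers. Comparing them with the parentals, only the p allele has switched, so p is the middle locus and the order is v – p – g.
Crossovers in the p–g interval produce the single-crossover classes v G P and V g p (60 + 54 = 114) plus the double crossovers (19).
RF(p–g) = (114 + 19) / 588 = 133/588 = 0.2262 → 22.6 map units.

22.6 map units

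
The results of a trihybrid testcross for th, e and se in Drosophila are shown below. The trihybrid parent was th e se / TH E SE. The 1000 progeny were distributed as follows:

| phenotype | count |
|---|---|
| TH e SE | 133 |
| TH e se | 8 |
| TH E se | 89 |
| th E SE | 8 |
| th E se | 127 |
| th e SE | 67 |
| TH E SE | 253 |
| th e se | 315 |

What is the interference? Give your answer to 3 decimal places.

0.663

The two rarest classes, TH e se and th E SE, are the double crossovers. Comparing them with the parentals, only the th allele has switched, so th is the middle locus and the order is e – th – se.
e–th: (260 + 16)/1000 = 0.2760; th–se: (156 + 16)/1000 = 0.1720.
Expected DCO frequency = 0.2760 × 0.1720 ≈ 0.04747; observed = 16/1000 ≈ 0.01600.
Coefficient of coincidence = 0.01600/0.04747 ≈ 0.337; interference = 1 − 0.337 = 0.663.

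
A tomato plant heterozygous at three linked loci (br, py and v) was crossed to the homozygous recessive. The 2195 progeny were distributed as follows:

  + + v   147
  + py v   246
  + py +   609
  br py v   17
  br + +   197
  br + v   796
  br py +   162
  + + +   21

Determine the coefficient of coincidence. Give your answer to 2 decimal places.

0.50

The two most frequent reciprocal classes, + py + and br + v, are the parental types, so the F1 was + py + / br + v.
The two rarest classes, + + + and br py v, are the double crossovers. Comparing them with the parentals, only the py allele has switched, so py is the middle locus and the order is br – py – v.
br–py: (309 + 38)/2195 = 0.1581; py–v: (443 + 38)/2195 = 0.2191.
Expected DCO frequency = 0.1581 × 0.2191 ≈ 0.03464; observed = 38/2195 ≈ 0.01731.
Coefficient of coincidence = 0.01731/0.03464 ≈ 0.50.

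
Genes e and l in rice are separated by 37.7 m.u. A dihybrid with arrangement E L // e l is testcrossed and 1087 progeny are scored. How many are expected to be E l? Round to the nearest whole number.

A map distance of 37.7 m.u. corresponds to a recombination frequency of 0.377.
The F1 is E L / e l, so E l is a recombinant gamete class with expected frequency r/2 = 0.377/2 = 0.1885.
Expected number = 0.1885 × 1087 = 204.90 ≈ 205.

205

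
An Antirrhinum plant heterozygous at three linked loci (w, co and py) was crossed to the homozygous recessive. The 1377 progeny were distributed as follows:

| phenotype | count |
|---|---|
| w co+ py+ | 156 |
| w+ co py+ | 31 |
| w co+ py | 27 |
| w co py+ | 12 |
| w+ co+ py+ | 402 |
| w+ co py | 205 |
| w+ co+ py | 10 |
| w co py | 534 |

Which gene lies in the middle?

The two most frequent reciprocal classes, w co py and w+ co+ py+, are the parental types, so the F1 was w co py / w+ co+ py+.
The two rarest classes, w co py+ and w+ co+ py, are the double crossovers. Comparing them with the parentals, only the py allele has switched, so py is the middle locus and the order is w – py – co.

py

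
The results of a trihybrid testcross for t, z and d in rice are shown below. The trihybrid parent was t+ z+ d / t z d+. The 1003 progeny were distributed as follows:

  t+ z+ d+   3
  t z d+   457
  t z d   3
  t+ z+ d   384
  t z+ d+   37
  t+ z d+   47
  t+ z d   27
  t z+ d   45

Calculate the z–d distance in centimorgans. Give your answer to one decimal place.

7.0 centimorgans

The two rarest classes, t+ z+ d+ and t z d, are the double crossovers. Comparing them with the parentals, only the d allele has switched, so d is the middle locus and the order is z – d – t.
Crossovers in the z–d interval produce the single-crossover classes t+ z d and t z+ d+ (27 + 37 = 64) plus the double crossovers (6).
RF(z–d) = (64 + 6) / 1003 = 70/1003 = 0.0698 → 7.0 centimorgans.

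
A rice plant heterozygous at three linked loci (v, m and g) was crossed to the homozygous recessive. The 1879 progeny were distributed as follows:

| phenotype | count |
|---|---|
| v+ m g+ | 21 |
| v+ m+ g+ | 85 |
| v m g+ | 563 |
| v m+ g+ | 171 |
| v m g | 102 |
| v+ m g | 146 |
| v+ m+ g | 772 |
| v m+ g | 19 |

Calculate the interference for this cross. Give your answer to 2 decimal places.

The two most frequent reciprocal classes, v+ m+ g and v m g+, are the parental types, so the F1 was v+ m+ g / v m g+.
The two rarest classes, v m+ g and v+ m g+, are the double crossovers. Comparing them with the parentals, only the v allele has switched, so v is the middle locus and the order is m – v – g.
m–v: (317 + 40)/1879 = 0.1900; v–g: (187 + 40)/1879 = 0.1208.
Expected DCO frequency = 0.1900 × 0.1208 ≈ 0.02295; observed = 40/1879 ≈ 0.02129.
Coefficient of coincidence = 0.02129/0.02295 ≈ 0.93; interference = 1 − 0.93 = 0.07.

0.07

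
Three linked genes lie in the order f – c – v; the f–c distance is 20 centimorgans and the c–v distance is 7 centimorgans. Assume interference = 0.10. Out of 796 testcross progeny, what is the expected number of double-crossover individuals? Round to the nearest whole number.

10

Map distances give recombination frequencies of 0.200 and 0.070 for the two intervals.
With interference 0.10 (so coincidence = 0.90), expected double-crossover frequency = 0.200 × 0.070 × 0.90 = 0.01260.
Expected number = 0.01260 × 796 = 10.03 ≈ 10.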